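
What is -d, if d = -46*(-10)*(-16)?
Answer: 7360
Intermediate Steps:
d = -7360 (d = 460*(-16) = -7360)
-d = -1*(-7360) = 7360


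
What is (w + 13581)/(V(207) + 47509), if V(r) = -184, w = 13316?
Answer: 26897/47325 ≈ 0.56835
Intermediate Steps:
(w + 13581)/(V(207) + 47509) = (13316 + 13581)/(-184 + 47509) = 26897/47325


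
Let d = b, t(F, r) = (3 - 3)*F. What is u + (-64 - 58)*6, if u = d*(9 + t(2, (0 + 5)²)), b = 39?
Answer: -381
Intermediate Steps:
t(F, r) = 0 (t(F, r) = 0*F = 0)
d = 39
u = 351 (u = 39*(9 + 0) = 39*9 = 351)
u + (-64 - 58)*6 = 351 + (-64 - 58)*6 = 351 - 122*6 = 351 - 732 = -381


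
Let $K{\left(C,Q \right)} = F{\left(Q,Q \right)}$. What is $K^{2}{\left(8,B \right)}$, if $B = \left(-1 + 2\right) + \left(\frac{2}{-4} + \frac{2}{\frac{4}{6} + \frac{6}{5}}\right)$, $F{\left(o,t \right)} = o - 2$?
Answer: $\frac{9}{49} \approx 0.18367$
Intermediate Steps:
$F{\left(o,t \right)} = -2 + o$ ($F{\left(o,t \right)} = o - 2 = -2 + o$)
$B = \frac{11}{7}$ ($B = 1 + \left(2 \left(- \frac{1}{4}\right) + \frac{2}{4 \cdot \frac{1}{6} + 6 \cdot \frac{1}{5}}\right) = 1 - \left(\frac{1}{2} - \frac{2}{\frac{2}{3} + \frac{6}{5}}\right) = 1 - \left(\frac{1}{2} - \frac{2}{\frac{28}{15}}\right) = 1 + \left(- \frac{1}{2} + 2 \cdot \frac{15}{28}\right) = 1 + \left(- \frac{1}{2} + \frac{15}{14}\right) = 1 + \frac{4}{7} = \frac{11}{7} \approx 1.5714$)
$K{\left(C,Q \right)} = -2 + Q$
$K^{2}{\left(8,B \right)} = \left(-2 + \frac{11}{7}\right)^{2} = \left(- \frac{3}{7}\right)^{2} = \frac{9}{49}$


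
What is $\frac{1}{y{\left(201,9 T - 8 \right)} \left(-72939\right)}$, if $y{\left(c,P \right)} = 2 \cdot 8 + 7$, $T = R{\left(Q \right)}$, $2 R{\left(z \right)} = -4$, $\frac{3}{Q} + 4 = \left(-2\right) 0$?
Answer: $- \frac{1}{1677597} \approx -5.9609 \cdot 10^{-7}$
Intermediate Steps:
$Q = - \frac{3}{4}$ ($Q = \frac{3}{-4 - 0} = \frac{3}{-4 + 0} = \frac{3}{-4} = 3 \left(- \frac{1}{4}\right) = - \frac{3}{4} \approx -0.75$)
$R{\left(z \right)} = -2$ ($R{\left(z \right)} = \frac{1}{2} \left(-4\right) = -2$)
$T = -2$
$y{\left(c,P \right)} = 23$ ($y{\left(c,P \right)} = 16 + 7 = 23$)
$\frac{1}{y{\left(201,9 T - 8 \right)} \left(-72939\right)} = \frac{1}{23 \left(-72939\right)} = \frac{1}{23} \left(- \frac{1}{72939}\right) = - \frac{1}{1677597}$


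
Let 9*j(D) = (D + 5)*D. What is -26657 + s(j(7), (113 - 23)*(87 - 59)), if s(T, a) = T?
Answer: -79943/3 ≈ -26648.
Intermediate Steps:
j(D) = D*(5 + D)/9 (j(D) = ((D + 5)*D)/9 = ((5 + D)*D)/9 = (D*(5 + D))/9 = D*(5 + D)/9)
-26657 + s(j(7), (113 - 23)*(87 - 59)) = -26657 + (⅑)*7*(5 + 7) = -26657 + (⅑)*7*12 = -26657 + 28/3 = -79943/3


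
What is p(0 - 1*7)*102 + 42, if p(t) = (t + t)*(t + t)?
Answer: 20034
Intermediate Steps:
p(t) = 4*t² (p(t) = (2*t)*(2*t) = 4*t²)
p(0 - 1*7)*102 + 42 = (4*(0 - 1*7)²)*102 + 42 = (4*(0 - 7)²)*102 + 42 = (4*(-7)²)*102 + 42 = (4*49)*102 + 42 = 196*102 + 42 = 19992 + 42 = 20034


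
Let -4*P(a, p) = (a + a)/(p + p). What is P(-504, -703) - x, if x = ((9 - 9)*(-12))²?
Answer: -126/703 ≈ -0.17923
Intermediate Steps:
P(a, p) = -a/(4*p) (P(a, p) = -(a + a)/(4*(p + p)) = -2*a/(4*(2*p)) = -2*a*1/(2*p)/4 = -a/(4*p))
x = 0 (x = (0*(-12))² = 0² = 0)
P(-504, -703) - x = -¼*(-504)/(-703) - 1*0 = -¼*(-504)*(-1/703) + 0 = -126/703 + 0 = -126/703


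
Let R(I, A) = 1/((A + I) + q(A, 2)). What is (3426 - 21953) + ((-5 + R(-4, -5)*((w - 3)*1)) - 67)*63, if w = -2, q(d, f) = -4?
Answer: -299504/13 ≈ -23039.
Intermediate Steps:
R(I, A) = 1/(-4 + A + I) (R(I, A) = 1/((A + I) - 4) = 1/(-4 + A + I))
(3426 - 21953) + ((-5 + R(-4, -5)*((w - 3)*1)) - 67)*63 = (3426 - 21953) + ((-5 + ((-2 - 3)*1)/(-4 - 5 - 4)) - 67)*63 = -18527 + ((-5 + (-5*1)/(-13)) - 67)*63 = -18527 + ((-5 - 1/13*(-5)) - 67)*63 = -18527 + ((-5 + 5/13) - 67)*63 = -18527 + (-60/13 - 67)*63 = -18527 - 931/13*63 = -18527 - 58653/13 = -299504/13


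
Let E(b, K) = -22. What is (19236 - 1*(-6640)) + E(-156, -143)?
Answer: 25854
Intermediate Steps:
(19236 - 1*(-6640)) + E(-156, -143) = (19236 - 1*(-6640)) - 22 = (19236 + 6640) - 22 = 25876 - 22 = 25854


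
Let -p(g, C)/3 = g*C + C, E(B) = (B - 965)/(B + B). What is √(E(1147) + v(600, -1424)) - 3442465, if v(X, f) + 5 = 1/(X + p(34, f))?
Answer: -3442465 + I*√4052513271377670/28697940 ≈ -3.4425e+6 + 2.2183*I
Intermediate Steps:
E(B) = (-965 + B)/(2*B) (E(B) = (-965 + B)/((2*B)) = (-965 + B)*(1/(2*B)) = (-965 + B)/(2*B))
p(g, C) = -3*C - 3*C*g (p(g, C) = -3*(g*C + C) = -3*(C*g + C) = -3*(C + C*g) = -3*C - 3*C*g)
v(X, f) = -5 + 1/(X - 105*f) (v(X, f) = -5 + 1/(X - 3*f*(1 + 34)) = -5 + 1/(X - 3*f*35) = -5 + 1/(X - 105*f))
√(E(1147) + v(600, -1424)) - 3442465 = √((½)*(-965 + 1147)/1147 + (1 - 5*600 + 525*(-1424))/(600 - 105*(-1424))) - 3442465 = √((½)*(1/1147)*182 + (1 - 3000 - 747600)/(600 + 149520)) - 3442465 = √(91/1147 - 750599/150120) - 3442465 = √(-847276133/172187640) - 3442465 = I*√4052513271377670/28697940 - 3442465 = -3442465 + I*√4052513271377670/28697940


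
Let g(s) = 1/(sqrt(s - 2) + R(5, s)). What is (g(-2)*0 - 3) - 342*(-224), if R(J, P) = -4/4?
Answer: 76605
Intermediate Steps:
R(J, P) = -1 (R(J, P) = -4*1/4 = -1)
g(s) = 1/(-1 + sqrt(-2 + s)) (g(s) = 1/(sqrt(s - 2) - 1) = 1/(sqrt(-2 + s) - 1) = 1/(-1 + sqrt(-2 + s)))
(g(-2)*0 - 3) - 342*(-224) = (0/(-1 + sqrt(-2 - 2)) - 3) - 342*(-224) = (0/(-1 + sqrt(-4)) - 3) + 76608 = (0/(-1 + 2*I) - 3) + 76608 = (((-1 - 2*I)/5)*0 - 3) + 76608 = (0 - 3) + 76608 = -3 + 76608 = 76605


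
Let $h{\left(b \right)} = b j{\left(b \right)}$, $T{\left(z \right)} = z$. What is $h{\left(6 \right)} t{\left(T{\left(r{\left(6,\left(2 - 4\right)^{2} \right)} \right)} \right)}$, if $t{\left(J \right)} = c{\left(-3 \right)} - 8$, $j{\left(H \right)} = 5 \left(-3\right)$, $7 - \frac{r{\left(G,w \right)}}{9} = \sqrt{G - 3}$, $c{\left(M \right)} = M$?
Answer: $990$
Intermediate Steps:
$r{\left(G,w \right)} = 63 - 9 \sqrt{-3 + G}$ ($r{\left(G,w \right)} = 63 - 9 \sqrt{G - 3} = 63 - 9 \sqrt{-3 + G}$)
$j{\left(H \right)} = -15$
$t{\left(J \right)} = -11$ ($t{\left(J \right)} = -3 - 8 = -11$)
$h{\left(b \right)} = - 15 b$ ($h{\left(b \right)} = b \left(-15\right) = - 15 b$)
$h{\left(6 \right)} t{\left(T{\left(r{\left(6,\left(2 - 4\right)^{2} \right)} \right)} \right)} = \left(-15\right) 6 \left(-11\right) = \left(-90\right) \left(-11\right) = 990$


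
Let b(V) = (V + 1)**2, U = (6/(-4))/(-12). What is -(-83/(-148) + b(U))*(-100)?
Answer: 108125/592 ≈ 182.64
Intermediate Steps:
U = 1/8 (U = (6*(-1/4))*(-1/12) = -3/2*(-1/12) = 1/8 ≈ 0.12500)
b(V) = (1 + V)**2
-(-83/(-148) + b(U))*(-100) = -(-83/(-148) + (1 + 1/8)**2)*(-100) = -(-83*(-1/148) + (9/8)**2)*(-100) = -(83/148 + 81/64)*(-100) = -4325*(-100)/2368 = -1*(-108125/592) = 108125/592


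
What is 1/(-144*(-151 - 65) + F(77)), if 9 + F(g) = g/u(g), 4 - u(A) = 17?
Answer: 13/404158 ≈ 3.2166e-5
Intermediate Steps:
u(A) = -13 (u(A) = 4 - 1*17 = 4 - 17 = -13)
F(g) = -9 - g/13 (F(g) = -9 + g/(-13) = -9 + g*(-1/13) = -9 - g/13)
1/(-144*(-151 - 65) + F(77)) = 1/(-144*(-151 - 65) + (-9 - 1/13*77)) = 1/(-144*(-216) + (-9 - 77/13)) = 1/(31104 - 194/13) = 1/(404158/13) = 13/404158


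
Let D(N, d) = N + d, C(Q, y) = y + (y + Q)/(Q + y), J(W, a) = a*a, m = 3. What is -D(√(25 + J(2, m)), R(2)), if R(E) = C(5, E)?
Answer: -3 - √34 ≈ -8.8309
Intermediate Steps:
J(W, a) = a²
C(Q, y) = 1 + y (C(Q, y) = y + (Q + y)/(Q + y) = y + 1 = 1 + y)
R(E) = 1 + E
-D(√(25 + J(2, m)), R(2)) = -(√(25 + 3²) + (1 + 2)) = -(√(25 + 9) + 3) = -(√34 + 3) = -(3 + √34) = -3 - √34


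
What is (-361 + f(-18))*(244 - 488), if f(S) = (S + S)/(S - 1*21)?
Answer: 1142164/13 ≈ 87859.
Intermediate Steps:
f(S) = 2*S/(-21 + S) (f(S) = (2*S)/(S - 21) = (2*S)/(-21 + S) = 2*S/(-21 + S))
(-361 + f(-18))*(244 - 488) = (-361 + 2*(-18)/(-21 - 18))*(244 - 488) = (-361 + 2*(-18)/(-39))*(-244) = (-361 + 2*(-18)*(-1/39))*(-244) = (-361 + 12/13)*(-244) = -4681/13*(-244) = 1142164/13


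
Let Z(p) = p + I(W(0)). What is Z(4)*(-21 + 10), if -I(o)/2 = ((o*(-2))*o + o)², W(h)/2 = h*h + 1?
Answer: 748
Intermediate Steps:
W(h) = 2 + 2*h² (W(h) = 2*(h*h + 1) = 2*(h² + 1) = 2*(1 + h²) = 2 + 2*h²)
I(o) = -2*(o - 2*o²)² (I(o) = -2*((o*(-2))*o + o)² = -2*((-2*o)*o + o)² = -2*(-2*o² + o)² = -2*(o - 2*o²)²)
Z(p) = -72 + p (Z(p) = p - 2*(2 + 2*0²)²*(-1 + 2*(2 + 2*0²))² = p - 2*(2 + 2*0)²*(-1 + 2*(2 + 2*0))² = p - 2*(2 + 0)²*(-1 + 2*(2 + 0))² = p - 2*2²*(-1 + 2*2)² = p - 2*4*(-1 + 4)² = p - 2*4*3² = p - 2*4*9 = p - 72 = -72 + p)
Z(4)*(-21 + 10) = (-72 + 4)*(-21 + 10) = -68*(-11) = 748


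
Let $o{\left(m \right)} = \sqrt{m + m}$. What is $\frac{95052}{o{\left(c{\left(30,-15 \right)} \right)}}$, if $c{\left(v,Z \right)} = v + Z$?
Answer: $\frac{15842 \sqrt{30}}{5} \approx 17354.0$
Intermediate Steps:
$c{\left(v,Z \right)} = Z + v$
$o{\left(m \right)} = \sqrt{2} \sqrt{m}$ ($o{\left(m \right)} = \sqrt{2 m} = \sqrt{2} \sqrt{m}$)
$\frac{95052}{o{\left(c{\left(30,-15 \right)} \right)}} = \frac{95052}{\sqrt{2} \sqrt{-15 + 30}} = \frac{95052}{\sqrt{2} \sqrt{15}} = \frac{95052}{\sqrt{30}} = 95052 \frac{\sqrt{30}}{30} = \frac{15842 \sqrt{30}}{5}$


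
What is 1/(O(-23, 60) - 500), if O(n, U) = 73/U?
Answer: -60/29927 ≈ -0.0020049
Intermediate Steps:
1/(O(-23, 60) - 500) = 1/(73/60 - 500) = 1/(-29927/60) = -60/29927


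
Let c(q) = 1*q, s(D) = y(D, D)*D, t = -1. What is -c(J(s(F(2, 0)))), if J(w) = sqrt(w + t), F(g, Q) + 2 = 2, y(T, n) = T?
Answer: -I ≈ -1.0*I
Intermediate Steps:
F(g, Q) = 0 (F(g, Q) = -2 + 2 = 0)
s(D) = D**2 (s(D) = D*D = D**2)
J(w) = sqrt(-1 + w) (J(w) = sqrt(w - 1) = sqrt(-1 + w))
c(q) = q
-c(J(s(F(2, 0)))) = -sqrt(-1 + 0**2) = -sqrt(-1 + 0) = -sqrt(-1) = -I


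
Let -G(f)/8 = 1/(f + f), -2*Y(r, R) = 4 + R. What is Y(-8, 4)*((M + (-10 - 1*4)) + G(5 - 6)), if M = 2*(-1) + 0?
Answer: 48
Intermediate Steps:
Y(r, R) = -2 - R/2 (Y(r, R) = -(4 + R)/2 = -2 - R/2)
M = -2 (M = -2 + 0 = -2)
G(f) = -4/f (G(f) = -8/(f + f) = -8*1/(2*f) = -4/f)
Y(-8, 4)*((M + (-10 - 1*4)) + G(5 - 6)) = (-2 - ½*4)*((-2 + (-10 - 1*4)) - 4/(5 - 6)) = (-2 - 2)*((-2 + (-10 - 4)) - 4/(-1)) = -4*((-2 - 14) - 4*(-1)) = -4*(-16 + 4) = -4*(-12) = 48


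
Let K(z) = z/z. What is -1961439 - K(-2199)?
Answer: -1961440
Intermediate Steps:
K(z) = 1
-1961439 - K(-2199) = -1961439 - 1*1 = -1961439 - 1 = -1961440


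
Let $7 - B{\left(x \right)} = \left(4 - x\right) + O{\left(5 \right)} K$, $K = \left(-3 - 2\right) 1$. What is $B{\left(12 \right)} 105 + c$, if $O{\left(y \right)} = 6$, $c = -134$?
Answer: $4591$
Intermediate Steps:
$K = -5$ ($K = \left(-5\right) 1 = -5$)
$B{\left(x \right)} = 33 + x$ ($B{\left(x \right)} = 7 - \left(\left(4 - x\right) + 6 \left(-5\right)\right) = 7 - \left(\left(4 - x\right) - 30\right) = 7 - \left(-26 - x\right) = 7 + \left(26 + x\right) = 33 + x$)
$B{\left(12 \right)} 105 + c = \left(33 + 12\right) 105 - 134 = 45 \cdot 105 - 134 = 4725 - 134 = 4591$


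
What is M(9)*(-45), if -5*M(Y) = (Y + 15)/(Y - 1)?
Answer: 27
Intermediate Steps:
M(Y) = -(15 + Y)/(5*(-1 + Y)) (M(Y) = -(Y + 15)/(5*(Y - 1)) = -(15 + Y)/(5*(-1 + Y)))
M(9)*(-45) = ((-15 - 1*9)/(5*(-1 + 9)))*(-45) = ((⅕)*(-15 - 9)/8)*(-45) = ((⅕)*(⅛)*(-24))*(-45) = -⅗*(-45) = 27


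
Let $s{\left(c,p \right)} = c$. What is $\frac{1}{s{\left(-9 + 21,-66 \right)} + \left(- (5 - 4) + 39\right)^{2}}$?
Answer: $\frac{1}{1456} \approx 0.00068681$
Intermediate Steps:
$\frac{1}{s{\left(-9 + 21,-66 \right)} + \left(- (5 - 4) + 39\right)^{2}} = \frac{1}{\left(-9 + 21\right) + \left(- (5 - 4) + 39\right)^{2}} = \frac{1}{12 + \left(\left(-1\right) 1 + 39\right)^{2}} = \frac{1}{12 + \left(-1 + 39\right)^{2}} = \frac{1}{12 + 38^{2}} = \frac{1}{12 + 1444} = \frac{1}{1456}$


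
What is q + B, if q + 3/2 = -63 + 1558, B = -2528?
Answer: -2069/2 ≈ -1034.5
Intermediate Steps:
q = 2987/2 (q = -3/2 + (-63 + 1558) = -3/2 + 1495 = 2987/2 ≈ 1493.5)
q + B = 2987/2 - 2528 = -2069/2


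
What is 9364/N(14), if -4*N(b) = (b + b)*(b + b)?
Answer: -2341/49 ≈ -47.776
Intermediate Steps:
N(b) = -b² (N(b) = -(b + b)*(b + b)/4 = -2*b*2*b/4 = -b²)
9364/N(14) = 9364/((-1*14²)) = 9364/((-1*196)) = 9364/(-196) = 9364*(-1/196) = -2341/49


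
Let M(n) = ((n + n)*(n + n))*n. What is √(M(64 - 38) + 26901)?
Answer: √97205 ≈ 311.78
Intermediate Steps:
M(n) = 4*n³ (M(n) = ((2*n)*(2*n))*n = (4*n²)*n = 4*n³)
√(M(64 - 38) + 26901) = √(4*(64 - 38)³ + 26901) = √(4*26³ + 26901) = √(4*17576 + 26901) = √(70304 + 26901) = √97205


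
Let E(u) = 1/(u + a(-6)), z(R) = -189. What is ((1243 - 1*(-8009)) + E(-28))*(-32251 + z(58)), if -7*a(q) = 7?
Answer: -8703879080/29 ≈ -3.0013e+8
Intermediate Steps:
a(q) = -1 (a(q) = -⅐*7 = -1)
E(u) = 1/(-1 + u) (E(u) = 1/(u - 1) = 1/(-1 + u))
((1243 - 1*(-8009)) + E(-28))*(-32251 + z(58)) = ((1243 - 1*(-8009)) + 1/(-1 - 28))*(-32251 - 189) = ((1243 + 8009) + 1/(-29))*(-32440) = (9252 - 1/29)*(-32440) = (268307/29)*(-32440) = -8703879080/29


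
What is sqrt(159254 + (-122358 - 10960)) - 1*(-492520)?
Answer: 492520 + 4*sqrt(1621) ≈ 4.9268e+5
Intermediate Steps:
sqrt(159254 + (-122358 - 10960)) - 1*(-492520) = sqrt(159254 - 133318) + 492520 = sqrt(25936) + 492520 = 4*sqrt(1621) + 492520 = 492520 + 4*sqrt(1621)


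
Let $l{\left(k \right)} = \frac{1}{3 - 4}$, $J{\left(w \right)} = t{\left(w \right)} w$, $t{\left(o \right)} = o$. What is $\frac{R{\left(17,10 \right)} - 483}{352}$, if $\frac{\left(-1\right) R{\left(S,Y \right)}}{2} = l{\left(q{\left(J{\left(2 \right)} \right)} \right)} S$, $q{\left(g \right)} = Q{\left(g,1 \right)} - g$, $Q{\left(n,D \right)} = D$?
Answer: $- \frac{449}{352} \approx -1.2756$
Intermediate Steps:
$J{\left(w \right)} = w^{2}$ ($J{\left(w \right)} = w w = w^{2}$)
$q{\left(g \right)} = 1 - g$
$l{\left(k \right)} = -1$ ($l{\left(k \right)} = \frac{1}{-1} = -1$)
$R{\left(S,Y \right)} = 2 S$ ($R{\left(S,Y \right)} = - 2 \left(- S\right) = 2 S$)
$\frac{R{\left(17,10 \right)} - 483}{352} = \frac{2 \cdot 17 - 483}{352} = \left(34 - 483\right) \frac{1}{352} = \left(-449\right) \frac{1}{352} = - \frac{449}{352}$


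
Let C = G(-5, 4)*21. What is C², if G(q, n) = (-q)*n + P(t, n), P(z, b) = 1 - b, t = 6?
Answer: 127449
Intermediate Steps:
G(q, n) = 1 - n - n*q (G(q, n) = (-q)*n + (1 - n) = -n*q + (1 - n) = 1 - n - n*q)
C = 357 (C = (1 - 1*4 - 1*4*(-5))*21 = (1 - 4 + 20)*21 = 17*21 = 357)
C² = 357² = 127449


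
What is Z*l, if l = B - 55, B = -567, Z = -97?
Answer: 60334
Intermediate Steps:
l = -622 (l = -567 - 55 = -622)
Z*l = -97*(-622) = 60334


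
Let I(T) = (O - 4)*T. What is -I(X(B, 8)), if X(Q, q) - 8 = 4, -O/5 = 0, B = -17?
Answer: 48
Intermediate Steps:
O = 0 (O = -5*0 = 0)
X(Q, q) = 12 (X(Q, q) = 8 + 4 = 12)
I(T) = -4*T (I(T) = (0 - 4)*T = -4*T)
-I(X(B, 8)) = -(-4)*12 = -1*(-48) = 48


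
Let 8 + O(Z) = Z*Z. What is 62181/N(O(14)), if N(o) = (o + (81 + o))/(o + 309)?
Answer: 30903957/457 ≈ 67624.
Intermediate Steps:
O(Z) = -8 + Z² (O(Z) = -8 + Z*Z = -8 + Z²)
N(o) = (81 + 2*o)/(309 + o)
62181/N(O(14)) = 62181/(((81 + 2*(-8 + 14²))/(309 + (-8 + 14²)))) = 62181/(((81 + 2*(-8 + 196))/(309 + (-8 + 196)))) = 62181/(((81 + 2*188)/(309 + 188))) = 62181/(((81 + 376)/497)) = 62181/(((1/497)*457)) = 62181/(457/497) = 62181*(497/457) = 30903957/457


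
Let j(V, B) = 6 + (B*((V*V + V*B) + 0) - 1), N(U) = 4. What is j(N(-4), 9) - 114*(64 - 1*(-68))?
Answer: -14575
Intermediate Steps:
j(V, B) = 5 + B*(V² + B*V) (j(V, B) = 6 + (B*((V² + B*V) + 0) - 1) = 6 + (B*(V² + B*V) - 1) = 6 + (-1 + B*(V² + B*V)) = 5 + B*(V² + B*V))
j(N(-4), 9) - 114*(64 - 1*(-68)) = (5 + 9*4² + 4*9²) - 114*(64 - 1*(-68)) = (5 + 9*16 + 4*81) - 114*(64 + 68) = (5 + 144 + 324) - 114*132 = 473 - 15048 = -14575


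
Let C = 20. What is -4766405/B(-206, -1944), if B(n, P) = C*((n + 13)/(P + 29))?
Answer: -1825533115/772 ≈ -2.3647e+6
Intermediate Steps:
B(n, P) = 20*(13 + n)/(29 + P) (B(n, P) = 20*((n + 13)/(P + 29)) = 20*((13 + n)/(29 + P)) = 20*(13 + n)/(29 + P))
-4766405/B(-206, -1944) = -4766405*(29 - 1944)/(20*(13 - 206)) = -4766405/(20*(-193)/(-1915)) = -4766405/(20*(-1/1915)*(-193)) = -4766405/772/383 = -4766405*383/772 = -1825533115/772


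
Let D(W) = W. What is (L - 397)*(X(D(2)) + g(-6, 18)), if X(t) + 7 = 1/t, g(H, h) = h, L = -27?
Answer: -4876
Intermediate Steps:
X(t) = -7 + 1/t
(L - 397)*(X(D(2)) + g(-6, 18)) = (-27 - 397)*((-7 + 1/2) + 18) = -424*((-7 + ½) + 18) = -424*(-13/2 + 18) = -424*23/2 = -4876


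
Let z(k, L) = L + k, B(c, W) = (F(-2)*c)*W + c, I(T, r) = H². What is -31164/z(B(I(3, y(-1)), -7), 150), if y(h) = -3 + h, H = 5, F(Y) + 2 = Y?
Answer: -4452/125 ≈ -35.616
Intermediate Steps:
F(Y) = -2 + Y
I(T, r) = 25 (I(T, r) = 5² = 25)
B(c, W) = c - 4*W*c (B(c, W) = ((-2 - 2)*c)*W + c = (-4*c)*W + c = -4*W*c + c = c - 4*W*c)
-31164/z(B(I(3, y(-1)), -7), 150) = -31164/(150 + 25*(1 - 4*(-7))) = -31164/(150 + 25*(1 + 28)) = -31164/(150 + 25*29) = -31164/(150 + 725) = -31164/875 = -31164*1/875 = -4452/125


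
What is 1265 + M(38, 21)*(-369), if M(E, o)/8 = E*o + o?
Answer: -2416423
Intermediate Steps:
M(E, o) = 8*o + 8*E*o (M(E, o) = 8*(E*o + o) = 8*(o + E*o) = 8*o + 8*E*o)
1265 + M(38, 21)*(-369) = 1265 + (8*21*(1 + 38))*(-369) = 1265 + (8*21*39)*(-369) = 1265 + 6552*(-369) = 1265 - 2417688 = -2416423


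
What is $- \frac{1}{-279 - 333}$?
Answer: $\frac{1}{612} \approx 0.001634$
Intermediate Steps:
$- \frac{1}{-279 - 333} = - \frac{1}{-612} = \left(-1\right) \left(- \frac{1}{612}\right) = \frac{1}{612}$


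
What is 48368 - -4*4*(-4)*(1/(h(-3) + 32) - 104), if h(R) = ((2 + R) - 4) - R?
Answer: 825328/15 ≈ 55022.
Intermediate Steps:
h(R) = -2 (h(R) = (-2 + R) - R = -2)
48368 - -4*4*(-4)*(1/(h(-3) + 32) - 104) = 48368 - -4*4*(-4)*(1/(-2 + 32) - 104) = 48368 - (-16*(-4))*(1/30 - 104) = 48368 - 64*(1/30 - 104) = 48368 - 64*(-3119)/30 = 48368 - 1*(-99808/15) = 48368 + 99808/15 = 825328/15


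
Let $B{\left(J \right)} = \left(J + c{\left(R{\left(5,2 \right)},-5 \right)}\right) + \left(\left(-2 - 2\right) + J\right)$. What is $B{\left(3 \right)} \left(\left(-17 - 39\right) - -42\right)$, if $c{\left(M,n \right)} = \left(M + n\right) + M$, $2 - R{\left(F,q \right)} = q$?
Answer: $42$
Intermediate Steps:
$R{\left(F,q \right)} = 2 - q$
$c{\left(M,n \right)} = n + 2 M$
$B{\left(J \right)} = -9 + 2 J$ ($B{\left(J \right)} = \left(J - \left(5 - 2 \left(2 - 2\right)\right)\right) + \left(\left(-2 - 2\right) + J\right) = \left(J - \left(5 - 2 \left(2 - 2\right)\right)\right) + \left(-4 + J\right) = \left(J + \left(-5 + 2 \cdot 0\right)\right) + \left(-4 + J\right) = \left(J + \left(-5 + 0\right)\right) + \left(-4 + J\right) = \left(J - 5\right) + \left(-4 + J\right) = \left(-5 + J\right) + \left(-4 + J\right) = -9 + 2 J$)
$B{\left(3 \right)} \left(\left(-17 - 39\right) - -42\right) = \left(-9 + 2 \cdot 3\right) \left(\left(-17 - 39\right) - -42\right) = \left(-9 + 6\right) \left(-56 + 42\right) = \left(-3\right) \left(-14\right) = 42$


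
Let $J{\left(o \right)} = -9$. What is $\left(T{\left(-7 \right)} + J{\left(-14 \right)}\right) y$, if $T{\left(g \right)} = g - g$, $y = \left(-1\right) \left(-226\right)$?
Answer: $-2034$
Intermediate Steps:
$y = 226$
$T{\left(g \right)} = 0$
$\left(T{\left(-7 \right)} + J{\left(-14 \right)}\right) y = \left(0 - 9\right) 226 = \left(-9\right) 226 = -2034$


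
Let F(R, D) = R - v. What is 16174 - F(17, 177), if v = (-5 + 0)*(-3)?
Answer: 16172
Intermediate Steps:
v = 15 (v = -5*(-3) = 15)
F(R, D) = -15 + R (F(R, D) = R - 1*15 = R - 15 = -15 + R)
16174 - F(17, 177) = 16174 - (-15 + 17) = 16174 - 1*2 = 16174 - 2 = 16172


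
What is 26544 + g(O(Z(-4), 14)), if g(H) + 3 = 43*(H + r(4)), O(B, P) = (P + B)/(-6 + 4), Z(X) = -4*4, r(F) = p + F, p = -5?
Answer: 26541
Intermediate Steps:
r(F) = -5 + F
Z(X) = -16
O(B, P) = -B/2 - P/2 (O(B, P) = (B + P)/(-2) = (B + P)*(-½) = -B/2 - P/2)
g(H) = -46 + 43*H (g(H) = -3 + 43*(H + (-5 + 4)) = -3 + 43*(H - 1) = -3 + 43*(-1 + H) = -3 + (-43 + 43*H) = -46 + 43*H)
26544 + g(O(Z(-4), 14)) = 26544 + (-46 + 43*(-½*(-16) - ½*14)) = 26544 + (-46 + 43*(8 - 7)) = 26544 + (-46 + 43*1) = 26544 + (-46 + 43) = 26544 - 3 = 26541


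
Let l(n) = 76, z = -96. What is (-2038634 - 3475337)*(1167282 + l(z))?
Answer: -6436778158618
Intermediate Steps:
(-2038634 - 3475337)*(1167282 + l(z)) = (-2038634 - 3475337)*(1167282 + 76) = -5513971*1167358 = -6436778158618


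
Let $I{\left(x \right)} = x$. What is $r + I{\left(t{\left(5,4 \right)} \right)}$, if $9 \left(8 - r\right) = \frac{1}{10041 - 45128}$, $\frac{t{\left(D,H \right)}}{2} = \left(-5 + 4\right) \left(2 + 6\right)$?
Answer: $- \frac{2526263}{315783} \approx -8.0$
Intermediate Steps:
$t{\left(D,H \right)} = -16$ ($t{\left(D,H \right)} = 2 \left(-5 + 4\right) \left(2 + 6\right) = 2 \left(\left(-1\right) 8\right) = 2 \left(-8\right) = -16$)
$r = \frac{2526265}{315783}$ ($r = 8 - \frac{1}{9 \left(10041 - 45128\right)} = 8 - \frac{1}{9 \left(-35087\right)} = 8 - - \frac{1}{315783} = 8 + \frac{1}{315783} = \frac{2526265}{315783} \approx 8.0$)
$r + I{\left(t{\left(5,4 \right)} \right)} = \frac{2526265}{315783} - 16 = - \frac{2526263}{315783}$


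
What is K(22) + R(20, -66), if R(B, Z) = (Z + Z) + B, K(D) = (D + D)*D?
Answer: 856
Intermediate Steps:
K(D) = 2*D² (K(D) = (2*D)*D = 2*D²)
R(B, Z) = B + 2*Z (R(B, Z) = 2*Z + B = B + 2*Z)
K(22) + R(20, -66) = 2*22² + (20 + 2*(-66)) = 2*484 + (20 - 132) = 968 - 112 = 856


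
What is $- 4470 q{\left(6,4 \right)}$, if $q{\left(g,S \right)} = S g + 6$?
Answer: $-134100$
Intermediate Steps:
$q{\left(g,S \right)} = 6 + S g$
$- 4470 q{\left(6,4 \right)} = - 4470 \left(6 + 4 \cdot 6\right) = - 4470 \left(6 + 24\right) = \left(-4470\right) 30 = -134100$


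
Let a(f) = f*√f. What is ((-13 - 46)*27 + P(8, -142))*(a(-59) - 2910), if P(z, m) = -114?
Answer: 4967370 + 100713*I*√59 ≈ 4.9674e+6 + 7.7359e+5*I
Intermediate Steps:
a(f) = f^(3/2)
((-13 - 46)*27 + P(8, -142))*(a(-59) - 2910) = ((-13 - 46)*27 - 114)*((-59)^(3/2) - 2910) = (-59*27 - 114)*(-59*I*√59 - 2910) = (-1593 - 114)*(-2910 - 59*I*√59) = -1707*(-2910 - 59*I*√59) = 4967370 + 100713*I*√59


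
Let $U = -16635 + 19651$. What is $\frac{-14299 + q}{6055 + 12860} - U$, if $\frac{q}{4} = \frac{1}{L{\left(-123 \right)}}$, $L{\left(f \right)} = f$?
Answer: $- \frac{7018618501}{2326545} \approx -3016.8$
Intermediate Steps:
$U = 3016$
$q = - \frac{4}{123}$ ($q = \frac{4}{-123} = 4 \left(- \frac{1}{123}\right) = - \frac{4}{123} \approx -0.03252$)
$\frac{-14299 + q}{6055 + 12860} - U = \frac{-14299 - \frac{4}{123}}{6055 + 12860} - 3016 = - \frac{1758781}{123 \cdot 18915} - 3016 = \left(- \frac{1758781}{123}\right) \frac{1}{18915} - 3016 = - \frac{1758781}{2326545} - 3016 = - \frac{7018618501}{2326545}$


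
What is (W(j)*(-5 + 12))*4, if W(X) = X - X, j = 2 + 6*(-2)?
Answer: 0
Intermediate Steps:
j = -10 (j = 2 - 12 = -10)
W(X) = 0
(W(j)*(-5 + 12))*4 = (0*(-5 + 12))*4 = (0*7)*4 = 0*4 = 0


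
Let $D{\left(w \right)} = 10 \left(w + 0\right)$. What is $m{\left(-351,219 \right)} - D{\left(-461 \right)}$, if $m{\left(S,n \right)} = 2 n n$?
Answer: $100532$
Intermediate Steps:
$D{\left(w \right)} = 10 w$
$m{\left(S,n \right)} = 2 n^{2}$
$m{\left(-351,219 \right)} - D{\left(-461 \right)} = 2 \cdot 219^{2} - 10 \left(-461\right) = 2 \cdot 47961 - -4610 = 95922 + 4610 = 100532$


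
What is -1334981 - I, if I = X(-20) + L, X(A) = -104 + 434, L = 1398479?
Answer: -2733790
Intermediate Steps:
X(A) = 330
I = 1398809 (I = 330 + 1398479 = 1398809)
-1334981 - I = -1334981 - 1*1398809 = -1334981 - 1398809 = -2733790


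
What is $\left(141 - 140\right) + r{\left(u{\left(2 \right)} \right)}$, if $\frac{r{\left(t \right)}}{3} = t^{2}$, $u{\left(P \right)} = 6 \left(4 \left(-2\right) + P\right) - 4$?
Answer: $4801$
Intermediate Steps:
$u{\left(P \right)} = -52 + 6 P$ ($u{\left(P \right)} = 6 \left(-8 + P\right) - 4 = \left(-48 + 6 P\right) - 4 = -52 + 6 P$)
$r{\left(t \right)} = 3 t^{2}$
$\left(141 - 140\right) + r{\left(u{\left(2 \right)} \right)} = \left(141 - 140\right) + 3 \left(-52 + 6 \cdot 2\right)^{2} = \left(141 - 140\right) + 3 \left(-52 + 12\right)^{2} = 1 + 3 \left(-40\right)^{2} = 1 + 3 \cdot 1600 = 1 + 4800 = 4801$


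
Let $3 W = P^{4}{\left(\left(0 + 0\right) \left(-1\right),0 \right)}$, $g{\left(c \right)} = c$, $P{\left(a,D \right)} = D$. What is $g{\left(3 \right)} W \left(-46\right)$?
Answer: $0$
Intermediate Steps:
$W = 0$ ($W = \frac{0^{4}}{3} = \frac{1}{3} \cdot 0 = 0$)
$g{\left(3 \right)} W \left(-46\right) = 3 \cdot 0 \left(-46\right) = 0 \left(-46\right) = 0$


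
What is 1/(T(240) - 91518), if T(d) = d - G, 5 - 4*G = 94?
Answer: -4/365023 ≈ -1.0958e-5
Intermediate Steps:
G = -89/4 (G = 5/4 - 1/4*94 = 5/4 - 47/2 = -89/4 ≈ -22.250)
T(d) = 89/4 + d (T(d) = d - 1*(-89/4) = d + 89/4 = 89/4 + d)
1/(T(240) - 91518) = 1/((89/4 + 240) - 91518) = 1/(1049/4 - 91518) = 1/(-365023/4) = -4/365023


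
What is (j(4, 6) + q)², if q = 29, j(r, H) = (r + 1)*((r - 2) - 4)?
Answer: 361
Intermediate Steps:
j(r, H) = (1 + r)*(-6 + r) (j(r, H) = (1 + r)*((-2 + r) - 4) = (1 + r)*(-6 + r))
(j(4, 6) + q)² = ((-6 + 4² - 5*4) + 29)² = ((-6 + 16 - 20) + 29)² = (-10 + 29)² = 19² = 361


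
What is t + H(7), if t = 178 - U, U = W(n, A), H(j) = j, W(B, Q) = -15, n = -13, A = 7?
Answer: 200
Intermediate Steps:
U = -15
t = 193 (t = 178 - 1*(-15) = 178 + 15 = 193)
t + H(7) = 193 + 7 = 200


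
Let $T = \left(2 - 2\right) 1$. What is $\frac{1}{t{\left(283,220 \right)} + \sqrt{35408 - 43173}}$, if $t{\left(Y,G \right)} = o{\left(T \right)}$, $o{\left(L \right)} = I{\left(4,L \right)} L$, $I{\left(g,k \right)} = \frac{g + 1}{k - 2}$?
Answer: $- \frac{i \sqrt{7765}}{7765} \approx - 0.011348 i$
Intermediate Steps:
$T = 0$ ($T = 0 \cdot 1 = 0$)
$I{\left(g,k \right)} = \frac{1 + g}{-2 + k}$
$o{\left(L \right)} = \frac{5 L}{-2 + L}$ ($o{\left(L \right)} = \frac{1 + 4}{-2 + L} L = \frac{1}{-2 + L} 5 L = \frac{5}{-2 + L} L = \frac{5 L}{-2 + L}$)
$t{\left(Y,G \right)} = 0$ ($t{\left(Y,G \right)} = 5 \cdot 0 \frac{1}{-2 + 0} = 5 \cdot 0 \frac{1}{-2} = 5 \cdot 0 \left(- \frac{1}{2}\right) = 0$)
$\frac{1}{t{\left(283,220 \right)} + \sqrt{35408 - 43173}} = \frac{1}{0 + \sqrt{35408 - 43173}} = \frac{1}{0 + \sqrt{-7765}} = \frac{1}{0 + i \sqrt{7765}} = \frac{1}{i \sqrt{7765}} = - \frac{i \sqrt{7765}}{7765}$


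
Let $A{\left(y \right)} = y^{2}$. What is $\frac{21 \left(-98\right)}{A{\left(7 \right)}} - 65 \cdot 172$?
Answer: $-11222$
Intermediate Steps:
$\frac{21 \left(-98\right)}{A{\left(7 \right)}} - 65 \cdot 172 = \frac{21 \left(-98\right)}{7^{2}} - 65 \cdot 172 = - \frac{2058}{49} - 11180 = \left(-2058\right) \frac{1}{49} - 11180 = -42 - 11180 = -11222$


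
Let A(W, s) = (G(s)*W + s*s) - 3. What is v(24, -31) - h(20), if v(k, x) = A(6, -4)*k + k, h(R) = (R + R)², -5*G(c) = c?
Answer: -5744/5 ≈ -1148.8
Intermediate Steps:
G(c) = -c/5
A(W, s) = -3 + s² - W*s/5 (A(W, s) = ((-s/5)*W + s*s) - 3 = (-W*s/5 + s²) - 3 = (s² - W*s/5) - 3 = -3 + s² - W*s/5)
h(R) = 4*R² (h(R) = (2*R)² = 4*R²)
v(k, x) = 94*k/5 (v(k, x) = (-3 + (-4)² - ⅕*6*(-4))*k + k = (-3 + 16 + 24/5)*k + k = 89*k/5 + k = 94*k/5)
v(24, -31) - h(20) = (94/5)*24 - 4*20² = 2256/5 - 4*400 = 2256/5 - 1*1600 = 2256/5 - 1600 = -5744/5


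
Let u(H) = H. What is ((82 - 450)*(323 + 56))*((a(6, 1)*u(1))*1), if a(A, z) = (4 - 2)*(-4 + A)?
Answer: -557888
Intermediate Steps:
a(A, z) = -8 + 2*A (a(A, z) = 2*(-4 + A) = -8 + 2*A)
((82 - 450)*(323 + 56))*((a(6, 1)*u(1))*1) = ((82 - 450)*(323 + 56))*(((-8 + 2*6)*1)*1) = (-368*379)*(((-8 + 12)*1)*1) = -139472*4*1 = -557888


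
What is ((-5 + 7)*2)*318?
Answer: 1272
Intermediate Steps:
((-5 + 7)*2)*318 = (2*2)*318 = 4*318 = 1272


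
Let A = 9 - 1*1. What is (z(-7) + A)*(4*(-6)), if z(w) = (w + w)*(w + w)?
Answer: -4896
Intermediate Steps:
z(w) = 4*w² (z(w) = (2*w)*(2*w) = 4*w²)
A = 8 (A = 9 - 1 = 8)
(z(-7) + A)*(4*(-6)) = (4*(-7)² + 8)*(4*(-6)) = (4*49 + 8)*(-24) = (196 + 8)*(-24) = 204*(-24) = -4896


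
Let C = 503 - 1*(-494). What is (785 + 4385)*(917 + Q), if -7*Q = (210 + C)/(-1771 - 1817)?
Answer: 59539216715/12558 ≈ 4.7411e+6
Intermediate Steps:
C = 997 (C = 503 + 494 = 997)
Q = 1207/25116 (Q = -(210 + 997)/(7*(-1771 - 1817)) = -1207/(7*(-3588)) = -1207*(-1)/(7*3588) = -⅐*(-1207/3588) = 1207/25116 ≈ 0.048057)
(785 + 4385)*(917 + Q) = (785 + 4385)*(917 + 1207/25116) = 5170*(23032579/25116) = 59539216715/12558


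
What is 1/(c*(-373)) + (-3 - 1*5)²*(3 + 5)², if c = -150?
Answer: 229171201/55950 ≈ 4096.0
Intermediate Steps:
1/(c*(-373)) + (-3 - 1*5)²*(3 + 5)² = 1/(-150*(-373)) + (-3 - 1*5)²*(3 + 5)² = -1/150*(-1/373) + (-3 - 5)²*8² = 1/55950 + (-8)²*64 = 1/55950 + 64*64 = 1/55950 + 4096 = 229171201/55950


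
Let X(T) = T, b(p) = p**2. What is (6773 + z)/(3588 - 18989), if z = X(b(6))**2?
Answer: -8069/15401 ≈ -0.52393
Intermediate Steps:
z = 1296 (z = (6**2)**2 = 36**2 = 1296)
(6773 + z)/(3588 - 18989) = (6773 + 1296)/(3588 - 18989) = 8069/(-15401) = 8069*(-1/15401) = -8069/15401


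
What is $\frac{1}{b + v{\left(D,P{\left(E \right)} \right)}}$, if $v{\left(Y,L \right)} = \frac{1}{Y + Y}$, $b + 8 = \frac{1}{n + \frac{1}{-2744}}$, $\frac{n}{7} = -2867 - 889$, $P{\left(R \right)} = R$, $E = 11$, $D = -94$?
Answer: $- \frac{13563306812}{108579115617} \approx -0.12492$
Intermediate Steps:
$n = -26292$ ($n = 7 \left(-2867 - 889\right) = 7 \left(-3756\right) = -26292$)
$b = - \frac{577164736}{72145249}$ ($b = -8 + \frac{1}{-26292 + \frac{1}{-2744}} = -8 + \frac{1}{-26292 - \frac{1}{2744}} = -8 + \frac{1}{- \frac{72145249}{2744}} = -8 - \frac{2744}{72145249} = - \frac{577164736}{72145249} \approx -8.0$)
$v{\left(Y,L \right)} = \frac{1}{2 Y}$
$\frac{1}{b + v{\left(D,P{\left(E \right)} \right)}} = \frac{1}{- \frac{577164736}{72145249} + \frac{1}{2 \left(-94\right)}} = \frac{1}{- \frac{577164736}{72145249} + \frac{1}{2} \left(- \frac{1}{94}\right)} = \frac{1}{- \frac{577164736}{72145249} - \frac{1}{188}} = \frac{1}{- \frac{108579115617}{13563306812}} = - \frac{13563306812}{108579115617}$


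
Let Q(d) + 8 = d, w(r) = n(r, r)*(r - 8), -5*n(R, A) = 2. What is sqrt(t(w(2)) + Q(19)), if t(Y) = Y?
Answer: sqrt(335)/5 ≈ 3.6606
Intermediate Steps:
n(R, A) = -2/5 (n(R, A) = -1/5*2 = -2/5)
w(r) = 16/5 - 2*r/5 (w(r) = -2*(r - 8)/5 = -2*(-8 + r)/5 = 16/5 - 2*r/5)
Q(d) = -8 + d
sqrt(t(w(2)) + Q(19)) = sqrt((16/5 - 2/5*2) + (-8 + 19)) = sqrt((16/5 - 4/5) + 11) = sqrt(12/5 + 11) = sqrt(67/5) = sqrt(335)/5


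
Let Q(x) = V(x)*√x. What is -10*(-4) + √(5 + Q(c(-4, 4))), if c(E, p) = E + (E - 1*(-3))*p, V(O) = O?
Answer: 40 + √(5 - 16*I*√2) ≈ 43.753 - 3.0144*I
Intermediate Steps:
c(E, p) = E + p*(3 + E) (c(E, p) = E + (E + 3)*p = E + (3 + E)*p = E + p*(3 + E))
Q(x) = x^(3/2) (Q(x) = x*√x = x^(3/2))
-10*(-4) + √(5 + Q(c(-4, 4))) = -10*(-4) + √(5 + (-4 + 3*4 - 4*4)^(3/2)) = 40 + √(5 + (-4 + 12 - 16)^(3/2)) = 40 + √(5 + (-8)^(3/2)) = 40 + √(5 - 16*I*√2)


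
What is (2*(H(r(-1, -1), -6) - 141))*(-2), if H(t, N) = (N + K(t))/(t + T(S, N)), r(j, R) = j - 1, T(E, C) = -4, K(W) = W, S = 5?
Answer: 1676/3 ≈ 558.67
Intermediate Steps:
r(j, R) = -1 + j
H(t, N) = (N + t)/(-4 + t) (H(t, N) = (N + t)/(t - 4) = (N + t)/(-4 + t))
(2*(H(r(-1, -1), -6) - 141))*(-2) = (2*((-6 + (-1 - 1))/(-4 + (-1 - 1)) - 141))*(-2) = (2*((-6 - 2)/(-4 - 2) - 141))*(-2) = (2*(-8/(-6) - 141))*(-2) = (2*(-⅙*(-8) - 141))*(-2) = (2*(4/3 - 141))*(-2) = (2*(-419/3))*(-2) = -838/3*(-2) = 1676/3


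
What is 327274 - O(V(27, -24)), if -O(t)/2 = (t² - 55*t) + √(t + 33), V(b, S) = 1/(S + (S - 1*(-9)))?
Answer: 497788046/1521 + 2*√50154/39 ≈ 3.2729e+5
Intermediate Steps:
V(b, S) = 1/(9 + 2*S) (V(b, S) = 1/(S + (S + 9)) = 1/(S + (9 + S)) = 1/(9 + 2*S))
O(t) = -2*t² - 2*√(33 + t) + 110*t (O(t) = -2*((t² - 55*t) + √(t + 33)) = -2*((t² - 55*t) + √(33 + t)) = -2*(t² + √(33 + t) - 55*t) = -2*t² - 2*√(33 + t) + 110*t)
327274 - O(V(27, -24)) = 327274 - (-2/(9 + 2*(-24))² - 2*√(33 + 1/(9 + 2*(-24))) + 110/(9 + 2*(-24))) = 327274 - (-2/(9 - 48)² - 2*√(33 + 1/(9 - 48)) + 110/(9 - 48)) = 327274 - (-2*(1/(-39))² - 2*√(33 + 1/(-39)) + 110/(-39)) = 327274 - (-2*(-1/39)² - 2*√(33 - 1/39) + 110*(-1/39)) = 327274 - (-2*1/1521 - 2*√50154/39 - 110/39) = 327274 - (-2/1521 - 2*√50154/39 - 110/39) = 327274 - (-4292/1521 - 2*√50154/39) = 327274 + (4292/1521 + 2*√50154/39) = 497788046/1521 + 2*√50154/39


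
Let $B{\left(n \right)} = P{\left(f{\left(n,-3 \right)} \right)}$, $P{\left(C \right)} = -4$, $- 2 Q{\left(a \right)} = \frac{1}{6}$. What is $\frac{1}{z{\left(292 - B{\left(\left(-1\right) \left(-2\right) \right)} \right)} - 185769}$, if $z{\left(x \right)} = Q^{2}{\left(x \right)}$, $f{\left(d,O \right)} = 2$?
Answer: $- \frac{144}{26750735} \approx -5.383 \cdot 10^{-6}$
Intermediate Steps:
$Q{\left(a \right)} = - \frac{1}{12}$ ($Q{\left(a \right)} = - \frac{1}{2 \cdot 6} = \left(- \frac{1}{2}\right) \frac{1}{6} = - \frac{1}{12}$)
$B{\left(n \right)} = -4$
$z{\left(x \right)} = \frac{1}{144}$ ($z{\left(x \right)} = \left(- \frac{1}{12}\right)^{2} = \frac{1}{144}$)
$\frac{1}{z{\left(292 - B{\left(\left(-1\right) \left(-2\right) \right)} \right)} - 185769} = \frac{1}{\frac{1}{144} - 185769} = \frac{1}{- \frac{26750735}{144}} = - \frac{144}{26750735}$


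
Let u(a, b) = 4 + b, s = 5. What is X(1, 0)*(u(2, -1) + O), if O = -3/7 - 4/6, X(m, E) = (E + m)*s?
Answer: 200/21 ≈ 9.5238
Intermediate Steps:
X(m, E) = 5*E + 5*m (X(m, E) = (E + m)*5 = 5*E + 5*m)
O = -23/21 (O = -3*⅐ - 4*⅙ = -3/7 - ⅔ = -23/21 ≈ -1.0952)
X(1, 0)*(u(2, -1) + O) = (5*0 + 5*1)*((4 - 1) - 23/21) = (0 + 5)*(3 - 23/21) = 5*(40/21) = 200/21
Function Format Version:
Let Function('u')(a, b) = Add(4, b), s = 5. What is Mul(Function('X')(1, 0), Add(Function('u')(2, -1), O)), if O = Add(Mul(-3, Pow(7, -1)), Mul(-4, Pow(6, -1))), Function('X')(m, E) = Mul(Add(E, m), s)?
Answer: Rational(200, 21) ≈ 9.5238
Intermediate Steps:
Function('X')(m, E) = Add(Mul(5, E), Mul(5, m)) (Function('X')(m, E) = Mul(Add(E, m), 5) = Add(Mul(5, E), Mul(5, m)))
O = Rational(-23, 21) (O = Add(Mul(-3, Rational(1, 7)), Mul(-4, Rational(1, 6))) = Add(Rational(-3, 7), Rational(-2, 3)) = Rational(-23, 21) ≈ -1.0952)
Mul(Function('X')(1, 0), Add(Function('u')(2, -1), O)) = Mul(Add(Mul(5, 0), Mul(5, 1)), Add(Add(4, -1), Rational(-23, 21))) = Mul(Add(0, 5), Add(3, Rational(-23, 21))) = Mul(5, Rational(40, 21)) = Rational(200, 21)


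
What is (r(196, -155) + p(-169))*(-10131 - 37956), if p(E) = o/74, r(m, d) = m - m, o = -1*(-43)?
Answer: -2067741/74 ≈ -27942.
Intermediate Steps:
o = 43
r(m, d) = 0
p(E) = 43/74
(r(196, -155) + p(-169))*(-10131 - 37956) = (0 + 43/74)*(-10131 - 37956) = (43/74)*(-48087) = -2067741/74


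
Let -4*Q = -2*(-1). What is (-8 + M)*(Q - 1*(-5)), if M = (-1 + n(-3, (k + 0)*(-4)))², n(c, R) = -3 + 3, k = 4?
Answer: -63/2 ≈ -31.500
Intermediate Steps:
Q = -½ (Q = -(-1)*(-1)/2 = -¼*2 = -½ ≈ -0.50000)
n(c, R) = 0
M = 1 (M = (-1 + 0)² = (-1)² = 1)
(-8 + M)*(Q - 1*(-5)) = (-8 + 1)*(-½ - 1*(-5)) = -7*(-½ + 5) = -7*9/2 = -63/2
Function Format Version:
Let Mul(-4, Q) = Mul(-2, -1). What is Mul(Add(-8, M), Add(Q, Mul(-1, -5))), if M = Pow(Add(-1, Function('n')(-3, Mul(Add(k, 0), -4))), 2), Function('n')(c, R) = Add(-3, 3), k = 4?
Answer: Rational(-63, 2) ≈ -31.500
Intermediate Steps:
Q = Rational(-1, 2) (Q = Mul(Rational(-1, 4), Mul(-2, -1)) = Mul(Rational(-1, 4), 2) = Rational(-1, 2) ≈ -0.50000)
Function('n')(c, R) = 0
M = 1 (M = Pow(Add(-1, 0), 2) = Pow(-1, 2) = 1)
Mul(Add(-8, M), Add(Q, Mul(-1, -5))) = Mul(Add(-8, 1), Add(Rational(-1, 2), Mul(-1, -5))) = Mul(-7, Add(Rational(-1, 2), 5)) = Mul(-7, Rational(9, 2)) = Rational(-63, 2)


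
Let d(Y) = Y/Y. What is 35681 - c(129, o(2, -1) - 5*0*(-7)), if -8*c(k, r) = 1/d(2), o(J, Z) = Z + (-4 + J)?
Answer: 285449/8 ≈ 35681.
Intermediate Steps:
d(Y) = 1
o(J, Z) = -4 + J + Z
c(k, r) = -1/8 (c(k, r) = -1/8/1 = -1/8*1 = -1/8)
35681 - c(129, o(2, -1) - 5*0*(-7)) = 35681 - 1*(-1/8) = 35681 + 1/8 = 285449/8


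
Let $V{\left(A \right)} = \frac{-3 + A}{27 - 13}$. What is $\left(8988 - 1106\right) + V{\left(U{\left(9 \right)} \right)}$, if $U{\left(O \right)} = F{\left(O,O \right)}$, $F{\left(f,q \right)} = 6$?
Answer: $\frac{110351}{14} \approx 7882.2$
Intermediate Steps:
$U{\left(O \right)} = 6$
$V{\left(A \right)} = - \frac{3}{14} + \frac{A}{14}$ ($V{\left(A \right)} = \frac{-3 + A}{14} = \left(-3 + A\right) \frac{1}{14} = - \frac{3}{14} + \frac{A}{14}$)
$\left(8988 - 1106\right) + V{\left(U{\left(9 \right)} \right)} = \left(8988 - 1106\right) + \left(- \frac{3}{14} + \frac{1}{14} \cdot 6\right) = 7882 + \left(- \frac{3}{14} + \frac{3}{7}\right) = 7882 + \frac{3}{14} = \frac{110351}{14}$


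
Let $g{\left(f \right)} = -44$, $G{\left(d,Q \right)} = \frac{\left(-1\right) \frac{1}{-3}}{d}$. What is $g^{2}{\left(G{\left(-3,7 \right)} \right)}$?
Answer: $1936$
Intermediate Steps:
$G{\left(d,Q \right)} = \frac{1}{3 d}$ ($G{\left(d,Q \right)} = \frac{\left(-1\right) \left(- \frac{1}{3}\right)}{d} = \frac{1}{3 d}$)
$g^{2}{\left(G{\left(-3,7 \right)} \right)} = \left(-44\right)^{2} = 1936$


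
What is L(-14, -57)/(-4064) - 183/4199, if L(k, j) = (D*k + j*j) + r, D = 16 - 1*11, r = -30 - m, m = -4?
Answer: -13983159/17064736 ≈ -0.81942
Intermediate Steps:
r = -26 (r = -30 - 1*(-4) = -30 + 4 = -26)
D = 5 (D = 16 - 11 = 5)
L(k, j) = -26 + j² + 5*k (L(k, j) = (5*k + j*j) - 26 = (5*k + j²) - 26 = (j² + 5*k) - 26 = -26 + j² + 5*k)
L(-14, -57)/(-4064) - 183/4199 = (-26 + (-57)² + 5*(-14))/(-4064) - 183/4199 = (-26 + 3249 - 70)*(-1/4064) - 183*1/4199 = 3153*(-1/4064) - 183/4199 = -3153/4064 - 183/4199 = -13983159/17064736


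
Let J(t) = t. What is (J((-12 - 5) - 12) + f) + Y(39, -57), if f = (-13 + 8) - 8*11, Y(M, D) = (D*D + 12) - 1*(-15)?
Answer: 3154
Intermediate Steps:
Y(M, D) = 27 + D**2 (Y(M, D) = (D**2 + 12) + 15 = (12 + D**2) + 15 = 27 + D**2)
f = -93 (f = -5 - 88 = -93)
(J((-12 - 5) - 12) + f) + Y(39, -57) = (((-12 - 5) - 12) - 93) + (27 + (-57)**2) = ((-17 - 12) - 93) + (27 + 3249) = (-29 - 93) + 3276 = -122 + 3276 = 3154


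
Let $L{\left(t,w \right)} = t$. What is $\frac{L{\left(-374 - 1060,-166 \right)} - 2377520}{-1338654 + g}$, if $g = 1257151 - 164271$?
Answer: $\frac{1189477}{122887} \approx 9.6794$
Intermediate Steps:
$g = 1092880$ ($g = 1257151 - 164271 = 1092880$)
$\frac{L{\left(-374 - 1060,-166 \right)} - 2377520}{-1338654 + g} = \frac{\left(-374 - 1060\right) - 2377520}{-1338654 + 1092880} = \frac{\left(-374 - 1060\right) - 2377520}{-245774} = \left(-1434 - 2377520\right) \left(- \frac{1}{245774}\right) = \left(-2378954\right) \left(- \frac{1}{245774}\right) = \frac{1189477}{122887}$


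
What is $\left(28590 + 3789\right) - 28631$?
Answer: $3748$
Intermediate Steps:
$\left(28590 + 3789\right) - 28631 = 32379 - 28631 = 3748$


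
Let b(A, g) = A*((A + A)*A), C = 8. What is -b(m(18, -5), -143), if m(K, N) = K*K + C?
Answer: -73188736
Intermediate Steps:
m(K, N) = 8 + K² (m(K, N) = K*K + 8 = K² + 8 = 8 + K²)
b(A, g) = 2*A³ (b(A, g) = A*((2*A)*A) = A*(2*A²) = 2*A³)
-b(m(18, -5), -143) = -2*(8 + 18²)³ = -2*(8 + 324)³ = -2*332³ = -2*36594368 = -1*73188736 = -73188736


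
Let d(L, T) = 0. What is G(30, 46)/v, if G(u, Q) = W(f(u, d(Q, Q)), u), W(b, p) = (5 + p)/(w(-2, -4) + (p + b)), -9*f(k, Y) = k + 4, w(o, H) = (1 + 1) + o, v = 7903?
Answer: 45/266444 ≈ 0.00016889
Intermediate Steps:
w(o, H) = 2 + o
f(k, Y) = -4/9 - k/9 (f(k, Y) = -(k + 4)/9 = -(4 + k)/9 = -4/9 - k/9)
W(b, p) = (5 + p)/(b + p) (W(b, p) = (5 + p)/((2 - 2) + (p + b)) = (5 + p)/(0 + (b + p)) = (5 + p)/(b + p))
G(u, Q) = (5 + u)/(-4/9 + 8*u/9) (G(u, Q) = (5 + u)/((-4/9 - u/9) + u) = (5 + u)/(-4/9 + 8*u/9))
G(30, 46)/v = (9*(5 + 30)/(4*(-1 + 2*30)))/7903 = ((9/4)*35/(-1 + 60))*(1/7903) = ((9/4)*35/59)*(1/7903) = ((9/4)*(1/59)*35)*(1/7903) = (315/236)*(1/7903) = 45/266444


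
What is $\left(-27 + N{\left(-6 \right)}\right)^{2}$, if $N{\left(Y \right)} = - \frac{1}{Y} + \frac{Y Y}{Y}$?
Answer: $\frac{38809}{36} \approx 1078.0$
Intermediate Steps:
$N{\left(Y \right)} = Y - \frac{1}{Y}$ ($N{\left(Y \right)} = - \frac{1}{Y} + \frac{Y^{2}}{Y} = - \frac{1}{Y} + Y = Y - \frac{1}{Y}$)
$\left(-27 + N{\left(-6 \right)}\right)^{2} = \left(-27 - \frac{35}{6}\right)^{2} = \left(- \frac{197}{6}\right)^{2} = \frac{38809}{36}$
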